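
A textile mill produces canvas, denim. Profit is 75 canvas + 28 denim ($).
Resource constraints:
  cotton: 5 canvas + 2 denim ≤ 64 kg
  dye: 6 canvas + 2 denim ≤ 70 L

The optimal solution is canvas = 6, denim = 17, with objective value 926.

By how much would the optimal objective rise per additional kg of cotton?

At the optimum: cotton uses 64 of 64 (binding); dye uses 70 of 70 (binding).
Dual feasibility on the basic columns requires 5·y_cotton + 6·y_dye = 75, 2·y_cotton + 2·y_dye = 28.
This yields shadow prices y_cotton = 9, y_dye = 5.
Shadow price of cotton = 9.

9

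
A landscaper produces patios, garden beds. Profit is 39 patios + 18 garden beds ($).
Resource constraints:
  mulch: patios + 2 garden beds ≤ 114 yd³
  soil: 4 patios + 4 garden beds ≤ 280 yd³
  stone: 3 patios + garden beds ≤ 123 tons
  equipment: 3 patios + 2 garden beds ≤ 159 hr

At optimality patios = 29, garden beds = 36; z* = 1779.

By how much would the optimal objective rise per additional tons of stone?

At the optimum: mulch uses 101 of 114 (slack = 13); soil uses 260 of 280 (slack = 20); stone uses 123 of 123 (binding); equipment uses 159 of 159 (binding).
By complementary slackness, y = 0 for the non-binding constraints.
The binding rows give the dual system: 3·y_stone + 3·y_equipment = 39 and 1·y_stone + 2·y_equipment = 18.
This yields shadow prices y_stone = 8, y_equipment = 5.
Shadow price of stone = 8.

8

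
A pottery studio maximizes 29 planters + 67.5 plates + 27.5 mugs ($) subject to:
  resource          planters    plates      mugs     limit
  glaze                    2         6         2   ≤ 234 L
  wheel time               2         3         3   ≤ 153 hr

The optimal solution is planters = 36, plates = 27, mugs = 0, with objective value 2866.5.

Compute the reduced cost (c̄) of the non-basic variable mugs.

Both glaze and wheel time are binding at x*.
The binding rows give the dual system: 2·y_glaze + 2·y_wheel time = 29 and 6·y_glaze + 3·y_wheel time = 67.5.
→ y_glaze = 8 and y_wheel time = 6.5.
Reduced cost of mugs: c₃ − yᵀa₃ = 27.5 − (8·2 + 6.5·3) = 27.5 − 35.5 = -8.

-8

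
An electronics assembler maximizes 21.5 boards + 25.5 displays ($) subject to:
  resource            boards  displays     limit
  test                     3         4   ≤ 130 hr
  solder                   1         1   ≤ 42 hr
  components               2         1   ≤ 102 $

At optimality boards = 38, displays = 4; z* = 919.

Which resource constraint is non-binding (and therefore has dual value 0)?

components

test: 130/130 (binding)
solder: 42/42 (binding)
components: 80/102 (slack 22)
By complementary slackness, a constraint with positive slack has shadow price 0 → components.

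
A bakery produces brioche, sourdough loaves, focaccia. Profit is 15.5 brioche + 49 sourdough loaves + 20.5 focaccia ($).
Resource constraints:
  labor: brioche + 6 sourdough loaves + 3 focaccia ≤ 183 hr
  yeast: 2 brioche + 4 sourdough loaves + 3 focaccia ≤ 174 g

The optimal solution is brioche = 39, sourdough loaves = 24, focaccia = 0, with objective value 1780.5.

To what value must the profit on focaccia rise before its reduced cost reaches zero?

30

Check each constraint at x*: labor 183/183 (tight); yeast 174/174 (tight).
The binding rows give the dual system: 1·y_labor + 2·y_yeast = 15.5 and 6·y_labor + 4·y_yeast = 49.
This yields shadow prices y_labor = 4.5, y_yeast = 5.5.
focaccia enters the basis when its profit ≥ yᵀa₃ = 4.5·3 + 5.5·3 = 30.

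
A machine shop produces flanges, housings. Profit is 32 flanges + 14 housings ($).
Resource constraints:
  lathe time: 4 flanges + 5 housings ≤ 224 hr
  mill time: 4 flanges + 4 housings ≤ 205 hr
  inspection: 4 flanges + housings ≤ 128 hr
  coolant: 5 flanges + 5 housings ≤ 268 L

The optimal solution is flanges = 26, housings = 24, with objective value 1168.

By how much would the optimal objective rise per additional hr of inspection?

6.5

Binding: lathe time and inspection. Non-binding: mill time (5 unused), coolant (18 unused).
By complementary slackness, y = 0 for the non-binding constraints.
The binding rows give the dual system: 4·y_lathe time + 4·y_inspection = 32 and 5·y_lathe time + 1·y_inspection = 14.
This yields shadow prices y_lathe time = 1.5, y_inspection = 6.5.
Shadow price of inspection = 6.5.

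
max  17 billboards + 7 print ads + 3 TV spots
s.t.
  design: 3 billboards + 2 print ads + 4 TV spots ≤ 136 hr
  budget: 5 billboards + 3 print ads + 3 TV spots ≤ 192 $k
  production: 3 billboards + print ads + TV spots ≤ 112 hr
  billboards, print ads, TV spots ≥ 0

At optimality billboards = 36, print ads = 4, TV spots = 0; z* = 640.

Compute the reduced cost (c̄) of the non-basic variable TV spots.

-4

Binding: budget and production. Non-binding: design (20 unused).
By complementary slackness, y = 0 for the non-binding constraint.
From A_Bᵀ y = c: 5·y_budget + 3·y_production = 17; 3·y_budget + 1·y_production = 7.
Solving: y_budget = 1, y_production = 4.
Reduced cost of TV spots: c₃ − yᵀa₃ = 3 − (1·3 + 4·1) = 3 − 7 = -4.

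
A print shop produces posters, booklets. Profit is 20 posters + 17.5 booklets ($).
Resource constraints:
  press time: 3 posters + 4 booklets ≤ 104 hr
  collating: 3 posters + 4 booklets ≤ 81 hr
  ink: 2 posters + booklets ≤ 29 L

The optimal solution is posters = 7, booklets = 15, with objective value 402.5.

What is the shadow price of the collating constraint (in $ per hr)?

3

Check each constraint at x*: press time 81/104 (slack 23); collating 81/81 (tight); ink 29/29 (tight).
By complementary slackness, y = 0 for the non-binding constraint.
From A_Bᵀ y = c: 3·y_collating + 2·y_ink = 20; 4·y_collating + 1·y_ink = 17.5.
Solving: y_collating = 3, y_ink = 5.5.
Shadow price of collating = 3.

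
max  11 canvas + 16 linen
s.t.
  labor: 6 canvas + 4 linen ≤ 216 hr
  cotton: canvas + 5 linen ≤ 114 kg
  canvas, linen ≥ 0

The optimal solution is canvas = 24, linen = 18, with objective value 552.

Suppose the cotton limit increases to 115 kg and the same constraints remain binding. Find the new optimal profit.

At the optimum: labor uses 216 of 216 (binding); cotton uses 114 of 114 (binding).
The binding rows give the dual system: 6·y_labor + 1·y_cotton = 11 and 4·y_labor + 5·y_cotton = 16.
This yields shadow prices y_labor = 1.5, y_cotton = 2.
Δz = y_cotton·Δb = 2 × (1) = 2, so new z* = 552 + 2 = 554.

554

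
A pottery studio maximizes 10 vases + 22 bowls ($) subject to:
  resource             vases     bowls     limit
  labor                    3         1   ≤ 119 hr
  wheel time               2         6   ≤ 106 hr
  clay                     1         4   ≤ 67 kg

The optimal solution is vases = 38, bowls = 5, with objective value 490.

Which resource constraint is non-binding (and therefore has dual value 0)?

labor: 119/119 (binding)
wheel time: 106/106 (binding)
clay: 58/67 (slack 9)
By complementary slackness, a constraint with positive slack has shadow price 0 → clay.

clay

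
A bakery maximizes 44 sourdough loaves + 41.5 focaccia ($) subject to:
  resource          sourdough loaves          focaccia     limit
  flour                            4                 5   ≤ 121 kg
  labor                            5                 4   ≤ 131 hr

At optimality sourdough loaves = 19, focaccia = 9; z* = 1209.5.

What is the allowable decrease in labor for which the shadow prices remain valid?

Binding constraints: flour, labor. The basis is B = [[4,5],[5,4]] with det -9.
Per unit decrease in labor, x* moves by d = (-0.5556, 0.4444).
The basis stays optimal until sourdough loaves reaches 0; allowable decrease = 34.2 hr.

34.2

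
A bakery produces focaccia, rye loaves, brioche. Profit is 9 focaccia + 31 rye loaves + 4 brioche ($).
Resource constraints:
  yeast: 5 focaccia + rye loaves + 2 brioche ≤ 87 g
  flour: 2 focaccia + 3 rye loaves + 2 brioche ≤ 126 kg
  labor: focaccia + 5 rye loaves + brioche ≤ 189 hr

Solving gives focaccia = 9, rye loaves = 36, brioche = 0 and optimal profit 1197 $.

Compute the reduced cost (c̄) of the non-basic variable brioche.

-5

Binding: flour and labor. Non-binding: yeast (6 unused).
By complementary slackness, y = 0 for the non-binding constraint.
Dual feasibility on the basic columns requires 2·y_flour + 1·y_labor = 9, 3·y_flour + 5·y_labor = 31.
→ y_flour = 2 and y_labor = 5.
Reduced cost of brioche: c₃ − yᵀa₃ = 4 − (2·2 + 5·1) = 4 − 9 = -5.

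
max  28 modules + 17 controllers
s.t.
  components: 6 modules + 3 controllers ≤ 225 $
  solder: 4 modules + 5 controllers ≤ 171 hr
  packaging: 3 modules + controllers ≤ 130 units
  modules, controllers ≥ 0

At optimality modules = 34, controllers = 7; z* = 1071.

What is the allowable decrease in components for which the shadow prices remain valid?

Binding constraints: components, solder. The basis is B = [[6,3],[4,5]] with det 18.
Per unit decrease in components, x* moves by d = (-0.2778, 0.2222).
The basis stays optimal until modules reaches 0; allowable decrease = 122.4 $.

122.4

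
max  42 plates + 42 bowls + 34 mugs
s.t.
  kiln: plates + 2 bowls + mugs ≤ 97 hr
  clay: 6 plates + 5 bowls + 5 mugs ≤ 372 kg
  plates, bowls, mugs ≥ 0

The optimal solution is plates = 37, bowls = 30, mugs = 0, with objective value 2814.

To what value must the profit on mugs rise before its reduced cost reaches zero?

Both kiln and clay are binding at x*.
Dual feasibility on the basic columns requires 1·y_kiln + 6·y_clay = 42, 2·y_kiln + 5·y_clay = 42.
Solving: y_kiln = 6, y_clay = 6.
mugs enters the basis when its profit ≥ yᵀa₃ = 6·1 + 6·5 = 36.

36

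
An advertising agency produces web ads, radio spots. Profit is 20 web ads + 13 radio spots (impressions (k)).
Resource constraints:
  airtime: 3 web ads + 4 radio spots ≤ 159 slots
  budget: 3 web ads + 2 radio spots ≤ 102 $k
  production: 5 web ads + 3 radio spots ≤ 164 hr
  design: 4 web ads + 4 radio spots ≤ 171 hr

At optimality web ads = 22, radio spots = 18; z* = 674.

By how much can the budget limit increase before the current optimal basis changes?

1.375

Binding constraints: budget, production. The basis is B = [[3,2],[5,3]] with det -1.
Per unit increase in budget, x* moves by d = (-3, 5).
The basis stays optimal until design becomes binding; allowable increase = 1.375 $k.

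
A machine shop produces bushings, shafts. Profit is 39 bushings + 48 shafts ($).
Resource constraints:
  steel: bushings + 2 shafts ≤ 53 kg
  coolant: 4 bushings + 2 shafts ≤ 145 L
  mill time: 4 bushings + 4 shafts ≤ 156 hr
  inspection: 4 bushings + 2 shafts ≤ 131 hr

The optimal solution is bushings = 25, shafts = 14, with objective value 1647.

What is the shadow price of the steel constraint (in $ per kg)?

9

Binding: steel and mill time. Non-binding: coolant (17 unused), inspection (3 unused).
Since coolant, inspection are not tight, their duals are 0.
The binding rows give the dual system: 1·y_steel + 4·y_mill time = 39 and 2·y_steel + 4·y_mill time = 48.
→ y_steel = 9 and y_mill time = 7.5.
Shadow price of steel = 9.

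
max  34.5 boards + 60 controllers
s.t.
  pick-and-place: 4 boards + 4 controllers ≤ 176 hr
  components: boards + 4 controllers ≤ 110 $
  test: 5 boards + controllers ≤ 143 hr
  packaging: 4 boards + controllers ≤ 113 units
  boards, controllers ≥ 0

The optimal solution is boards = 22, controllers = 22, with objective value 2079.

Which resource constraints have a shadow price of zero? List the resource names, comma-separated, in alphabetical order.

pick-and-place: 176/176 (binding)
components: 110/110 (binding)
test: 132/143 (slack 11)
packaging: 110/113 (slack 3)
By complementary slackness, a constraint with positive slack has shadow price 0 → packaging, test.

packaging, test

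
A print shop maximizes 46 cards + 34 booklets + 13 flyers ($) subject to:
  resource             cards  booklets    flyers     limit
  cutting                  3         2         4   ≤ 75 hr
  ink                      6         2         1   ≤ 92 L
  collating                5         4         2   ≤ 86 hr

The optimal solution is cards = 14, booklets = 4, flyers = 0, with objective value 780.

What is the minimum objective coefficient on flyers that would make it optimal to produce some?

Check each constraint at x*: cutting 50/75 (slack 25); ink 92/92 (tight); collating 86/86 (tight).
By complementary slackness, y = 0 for the non-binding constraint.
From A_Bᵀ y = c: 6·y_ink + 5·y_collating = 46; 2·y_ink + 4·y_collating = 34.
→ y_ink = 1 and y_collating = 8.
flyers enters the basis when its profit ≥ yᵀa₃ = 1·1 + 8·2 = 17.

17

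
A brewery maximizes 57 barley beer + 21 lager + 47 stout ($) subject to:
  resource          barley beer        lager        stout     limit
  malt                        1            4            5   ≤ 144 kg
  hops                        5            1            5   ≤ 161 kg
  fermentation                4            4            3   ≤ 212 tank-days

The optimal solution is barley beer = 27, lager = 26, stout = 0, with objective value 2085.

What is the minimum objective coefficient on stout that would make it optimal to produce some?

Check each constraint at x*: malt 131/144 (slack 13); hops 161/161 (tight); fermentation 212/212 (tight).
By complementary slackness, y = 0 for the non-binding constraint.
From A_Bᵀ y = c: 5·y_hops + 4·y_fermentation = 57; 1·y_hops + 4·y_fermentation = 21.
→ y_hops = 9 and y_fermentation = 3.
stout enters the basis when its profit ≥ yᵀa₃ = 9·5 + 3·3 = 54.

54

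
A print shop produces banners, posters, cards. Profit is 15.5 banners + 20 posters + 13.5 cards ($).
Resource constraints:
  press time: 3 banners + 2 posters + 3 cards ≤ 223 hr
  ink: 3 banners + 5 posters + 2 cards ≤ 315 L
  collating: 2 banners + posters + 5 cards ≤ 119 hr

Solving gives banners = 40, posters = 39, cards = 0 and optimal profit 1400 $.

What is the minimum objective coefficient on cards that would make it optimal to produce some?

19.5

Binding: ink and collating. Non-binding: press time (25 unused).
By complementary slackness, y = 0 for the non-binding constraint.
The binding rows give the dual system: 3·y_ink + 2·y_collating = 15.5 and 5·y_ink + 1·y_collating = 20.
→ y_ink = 3.5 and y_collating = 2.5.
cards enters the basis when its profit ≥ yᵀa₃ = 3.5·2 + 2.5·5 = 19.5.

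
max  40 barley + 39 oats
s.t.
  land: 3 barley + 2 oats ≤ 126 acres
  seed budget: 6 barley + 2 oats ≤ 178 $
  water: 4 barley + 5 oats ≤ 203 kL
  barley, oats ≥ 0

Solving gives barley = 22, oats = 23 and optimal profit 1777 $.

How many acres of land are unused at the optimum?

land used = 3·22 + 2·23 = 112; slack = 126 − 112 = 14.

14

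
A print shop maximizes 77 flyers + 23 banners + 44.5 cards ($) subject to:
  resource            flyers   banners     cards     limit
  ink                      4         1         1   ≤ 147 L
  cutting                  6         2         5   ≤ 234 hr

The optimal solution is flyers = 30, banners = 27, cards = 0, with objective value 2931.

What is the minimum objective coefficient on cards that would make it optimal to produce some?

Check each constraint at x*: ink 147/147 (tight); cutting 234/234 (tight).
Dual feasibility on the basic columns requires 4·y_ink + 6·y_cutting = 77, 1·y_ink + 2·y_cutting = 23.
This yields shadow prices y_ink = 8, y_cutting = 7.5.
cards enters the basis when its profit ≥ yᵀa₃ = 8·1 + 7.5·5 = 45.5.

45.5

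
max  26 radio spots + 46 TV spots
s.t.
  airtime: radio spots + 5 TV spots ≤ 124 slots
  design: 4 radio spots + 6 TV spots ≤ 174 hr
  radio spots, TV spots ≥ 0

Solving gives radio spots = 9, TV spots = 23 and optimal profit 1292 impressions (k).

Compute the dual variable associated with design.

6

Both airtime and design are binding at x*.
Dual feasibility on the basic columns requires 1·y_airtime + 4·y_design = 26, 5·y_airtime + 6·y_design = 46.
Solving: y_airtime = 2, y_design = 6.
Shadow price of design = 6.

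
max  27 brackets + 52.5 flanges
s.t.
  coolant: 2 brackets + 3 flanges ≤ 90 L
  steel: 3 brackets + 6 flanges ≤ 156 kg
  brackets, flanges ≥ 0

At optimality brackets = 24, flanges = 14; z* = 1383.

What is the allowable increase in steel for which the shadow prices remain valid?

24

Binding constraints: coolant, steel. The basis is B = [[2,3],[3,6]] with det 3.
Per unit increase in steel, x* moves by d = (-1, 0.6667).
The basis stays optimal until brackets reaches 0; allowable increase = 24 kg.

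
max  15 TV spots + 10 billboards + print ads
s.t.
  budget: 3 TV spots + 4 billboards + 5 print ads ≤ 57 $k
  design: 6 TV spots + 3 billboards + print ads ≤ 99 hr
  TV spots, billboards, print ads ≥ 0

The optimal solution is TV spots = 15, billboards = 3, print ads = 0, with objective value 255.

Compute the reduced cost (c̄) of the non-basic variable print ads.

Both budget and design are binding at x*.
Dual feasibility on the basic columns requires 3·y_budget + 6·y_design = 15, 4·y_budget + 3·y_design = 10.
Solving: y_budget = 1, y_design = 2.
Reduced cost of print ads: c₃ − yᵀa₃ = 1 − (1·5 + 2·1) = 1 − 7 = -6.

-6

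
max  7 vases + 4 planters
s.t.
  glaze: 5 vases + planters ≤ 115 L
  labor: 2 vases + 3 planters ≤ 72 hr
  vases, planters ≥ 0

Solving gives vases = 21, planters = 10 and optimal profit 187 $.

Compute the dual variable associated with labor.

Check each constraint at x*: glaze 115/115 (tight); labor 72/72 (tight).
The binding rows give the dual system: 5·y_glaze + 2·y_labor = 7 and 1·y_glaze + 3·y_labor = 4.
This yields shadow prices y_glaze = 1, y_labor = 1.
Shadow price of labor = 1.

1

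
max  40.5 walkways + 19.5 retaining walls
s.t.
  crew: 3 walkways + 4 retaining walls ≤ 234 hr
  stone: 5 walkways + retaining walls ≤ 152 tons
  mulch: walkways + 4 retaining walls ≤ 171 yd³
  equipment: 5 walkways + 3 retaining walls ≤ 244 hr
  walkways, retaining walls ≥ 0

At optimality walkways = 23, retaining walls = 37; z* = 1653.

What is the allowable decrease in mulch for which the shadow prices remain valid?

140.6

Binding constraints: stone, mulch. The basis is B = [[5,1],[1,4]] with det 19.
Per unit decrease in mulch, x* moves by d = (0.0526, -0.2632).
The basis stays optimal until retaining walls reaches 0; allowable decrease = 140.6 yd³.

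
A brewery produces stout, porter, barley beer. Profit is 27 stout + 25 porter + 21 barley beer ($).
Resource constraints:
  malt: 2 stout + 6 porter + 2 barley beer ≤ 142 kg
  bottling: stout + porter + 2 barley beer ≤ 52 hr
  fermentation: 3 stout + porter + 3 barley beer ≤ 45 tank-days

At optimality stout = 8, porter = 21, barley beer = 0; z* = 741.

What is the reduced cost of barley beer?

Check each constraint at x*: malt 142/142 (tight); bottling 29/52 (slack 23); fermentation 45/45 (tight).
Since bottling is not tight, its dual is 0.
Dual feasibility on the basic columns requires 2·y_malt + 3·y_fermentation = 27, 6·y_malt + 1·y_fermentation = 25.
This yields shadow prices y_malt = 3, y_fermentation = 7.
Reduced cost of barley beer: c₃ − yᵀa₃ = 21 − (3·2 + 7·3) = 21 − 27 = -6.

-6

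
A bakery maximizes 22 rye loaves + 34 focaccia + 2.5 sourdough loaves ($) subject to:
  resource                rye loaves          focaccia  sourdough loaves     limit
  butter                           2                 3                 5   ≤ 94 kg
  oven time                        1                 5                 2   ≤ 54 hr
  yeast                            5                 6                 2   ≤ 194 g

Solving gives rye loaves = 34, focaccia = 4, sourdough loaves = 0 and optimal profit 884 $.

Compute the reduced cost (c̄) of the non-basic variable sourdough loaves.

At the optimum: butter uses 80 of 94 (slack = 14); oven time uses 54 of 54 (binding); yeast uses 194 of 194 (binding).
Slack constraints have shadow price 0 (complementary slackness).
The binding rows give the dual system: 1·y_oven time + 5·y_yeast = 22 and 5·y_oven time + 6·y_yeast = 34.
→ y_oven time = 2 and y_yeast = 4.
Reduced cost of sourdough loaves: c₃ − yᵀa₃ = 2.5 − (2·2 + 4·2) = 2.5 − 12 = -9.5.

-9.5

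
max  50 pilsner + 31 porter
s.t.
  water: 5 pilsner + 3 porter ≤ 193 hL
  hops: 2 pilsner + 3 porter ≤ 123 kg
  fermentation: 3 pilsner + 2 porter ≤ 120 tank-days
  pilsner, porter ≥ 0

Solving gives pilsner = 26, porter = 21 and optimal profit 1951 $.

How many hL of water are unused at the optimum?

water used = 5·26 + 3·21 = 193; slack = 193 − 193 = 0.

0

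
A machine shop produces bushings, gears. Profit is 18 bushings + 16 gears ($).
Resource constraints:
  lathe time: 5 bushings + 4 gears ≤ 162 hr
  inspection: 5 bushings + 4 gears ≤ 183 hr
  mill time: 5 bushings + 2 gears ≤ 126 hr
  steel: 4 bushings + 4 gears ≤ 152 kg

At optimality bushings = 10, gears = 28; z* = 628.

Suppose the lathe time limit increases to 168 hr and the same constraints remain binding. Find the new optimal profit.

Check each constraint at x*: lathe time 162/162 (tight); inspection 162/183 (slack 21); mill time 106/126 (slack 20); steel 152/152 (tight).
By complementary slackness, y = 0 for the non-binding constraints.
From A_Bᵀ y = c: 5·y_lathe time + 4·y_steel = 18; 4·y_lathe time + 4·y_steel = 16.
→ y_lathe time = 2 and y_steel = 2.
Δz = y_lathe time·Δb = 2 × (6) = 12, so new z* = 628 + 12 = 640.

640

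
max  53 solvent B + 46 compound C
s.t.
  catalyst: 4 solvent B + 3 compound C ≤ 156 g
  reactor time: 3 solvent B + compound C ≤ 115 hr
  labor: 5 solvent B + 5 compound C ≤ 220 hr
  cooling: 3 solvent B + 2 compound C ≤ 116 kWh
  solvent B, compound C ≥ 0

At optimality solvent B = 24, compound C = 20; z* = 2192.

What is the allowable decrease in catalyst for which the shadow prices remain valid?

Binding constraints: catalyst, labor. The basis is B = [[4,3],[5,5]] with det 5.
Per unit decrease in catalyst, x* moves by d = (-1, 1).
The basis stays optimal until solvent B reaches 0; allowable decrease = 24 g.

24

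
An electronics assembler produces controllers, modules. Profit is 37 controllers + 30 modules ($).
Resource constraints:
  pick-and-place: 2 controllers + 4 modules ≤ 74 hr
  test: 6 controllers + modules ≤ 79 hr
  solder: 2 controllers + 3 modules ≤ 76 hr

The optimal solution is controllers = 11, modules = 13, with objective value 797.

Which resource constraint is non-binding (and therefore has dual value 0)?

pick-and-place: 74/74 (binding)
test: 79/79 (binding)
solder: 61/76 (slack 15)
By complementary slackness, a constraint with positive slack has shadow price 0 → solder.

solder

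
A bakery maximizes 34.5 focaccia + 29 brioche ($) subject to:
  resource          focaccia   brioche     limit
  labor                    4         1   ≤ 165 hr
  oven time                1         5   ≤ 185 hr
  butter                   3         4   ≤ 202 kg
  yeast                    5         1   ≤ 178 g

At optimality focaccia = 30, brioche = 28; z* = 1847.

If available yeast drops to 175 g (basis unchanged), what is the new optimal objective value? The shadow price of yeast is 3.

1838

Δb = -3, so new z* = 1847 + (3)·(-3) = 1847 − 9 = 1838.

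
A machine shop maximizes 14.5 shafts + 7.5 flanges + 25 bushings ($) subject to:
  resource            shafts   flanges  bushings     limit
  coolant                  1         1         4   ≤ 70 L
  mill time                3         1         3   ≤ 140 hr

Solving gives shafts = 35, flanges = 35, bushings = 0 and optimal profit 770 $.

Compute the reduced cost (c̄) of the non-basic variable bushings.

Both coolant and mill time are binding at x*.
The binding rows give the dual system: 1·y_coolant + 3·y_mill time = 14.5 and 1·y_coolant + 1·y_mill time = 7.5.
This yields shadow prices y_coolant = 4, y_mill time = 3.5.
Reduced cost of bushings: c₃ − yᵀa₃ = 25 − (4·4 + 3.5·3) = 25 − 26.5 = -1.5.

-1.5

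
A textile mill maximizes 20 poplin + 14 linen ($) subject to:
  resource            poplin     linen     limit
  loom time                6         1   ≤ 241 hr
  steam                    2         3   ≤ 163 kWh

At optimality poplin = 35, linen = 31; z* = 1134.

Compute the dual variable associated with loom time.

Both loom time and steam are binding at x*.
The binding rows give the dual system: 6·y_loom time + 2·y_steam = 20 and 1·y_loom time + 3·y_steam = 14.
Solving: y_loom time = 2, y_steam = 4.
Shadow price of loom time = 2.

2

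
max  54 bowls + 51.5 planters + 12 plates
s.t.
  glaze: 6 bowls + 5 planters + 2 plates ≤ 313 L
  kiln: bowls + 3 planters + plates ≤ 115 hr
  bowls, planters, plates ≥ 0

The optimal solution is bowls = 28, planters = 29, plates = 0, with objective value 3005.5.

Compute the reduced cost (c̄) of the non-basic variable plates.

Check each constraint at x*: glaze 313/313 (tight); kiln 115/115 (tight).
The binding rows give the dual system: 6·y_glaze + 1·y_kiln = 54 and 5·y_glaze + 3·y_kiln = 51.5.
Solving: y_glaze = 8.5, y_kiln = 3.
Reduced cost of plates: c₃ − yᵀa₃ = 12 − (8.5·2 + 3·1) = 12 − 20 = -8.

-8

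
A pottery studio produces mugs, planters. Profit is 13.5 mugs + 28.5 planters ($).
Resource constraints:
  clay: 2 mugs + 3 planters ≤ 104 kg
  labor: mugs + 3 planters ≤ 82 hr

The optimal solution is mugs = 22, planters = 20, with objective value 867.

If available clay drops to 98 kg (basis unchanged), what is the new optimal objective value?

At the optimum: clay uses 104 of 104 (binding); labor uses 82 of 82 (binding).
From A_Bᵀ y = c: 2·y_clay + 1·y_labor = 13.5; 3·y_clay + 3·y_labor = 28.5.
Solving: y_clay = 4, y_labor = 5.5.
Δz = y_clay·Δb = 4 × (-6) = -24, so new z* = 867 − 24 = 843.

843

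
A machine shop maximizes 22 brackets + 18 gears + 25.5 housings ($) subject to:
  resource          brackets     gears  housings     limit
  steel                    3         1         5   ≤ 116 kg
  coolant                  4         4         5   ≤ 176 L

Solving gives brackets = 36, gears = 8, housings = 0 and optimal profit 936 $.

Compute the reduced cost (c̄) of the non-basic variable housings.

-4.5

At the optimum: steel uses 116 of 116 (binding); coolant uses 176 of 176 (binding).
The binding rows give the dual system: 3·y_steel + 4·y_coolant = 22 and 1·y_steel + 4·y_coolant = 18.
→ y_steel = 2 and y_coolant = 4.
Reduced cost of housings: c₃ − yᵀa₃ = 25.5 − (2·5 + 4·5) = 25.5 − 30 = -4.5.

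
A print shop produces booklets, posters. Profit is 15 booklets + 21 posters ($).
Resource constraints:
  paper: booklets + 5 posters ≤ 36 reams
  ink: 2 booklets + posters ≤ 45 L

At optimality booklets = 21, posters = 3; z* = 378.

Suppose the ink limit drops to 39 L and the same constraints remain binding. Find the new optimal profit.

342

Check each constraint at x*: paper 36/36 (tight); ink 45/45 (tight).
Dual feasibility on the basic columns requires 1·y_paper + 2·y_ink = 15, 5·y_paper + 1·y_ink = 21.
→ y_paper = 3 and y_ink = 6.
Δz = y_ink·Δb = 6 × (-6) = -36, so new z* = 378 − 36 = 342.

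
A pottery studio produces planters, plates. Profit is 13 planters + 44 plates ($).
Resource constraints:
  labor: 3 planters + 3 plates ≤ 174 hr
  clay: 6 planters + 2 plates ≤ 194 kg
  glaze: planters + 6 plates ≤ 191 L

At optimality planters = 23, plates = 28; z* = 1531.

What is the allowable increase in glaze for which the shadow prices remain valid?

59.5

Binding constraints: clay, glaze. The basis is B = [[6,2],[1,6]] with det 34.
Per unit increase in glaze, x* moves by d = (-0.0588, 0.1765).
The basis stays optimal until labor becomes binding; allowable increase = 59.5 L.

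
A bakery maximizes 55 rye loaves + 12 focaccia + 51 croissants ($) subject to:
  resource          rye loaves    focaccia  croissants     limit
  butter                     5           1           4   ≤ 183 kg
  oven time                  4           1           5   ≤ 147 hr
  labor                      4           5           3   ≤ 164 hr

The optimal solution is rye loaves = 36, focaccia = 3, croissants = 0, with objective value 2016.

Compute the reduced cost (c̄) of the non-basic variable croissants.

-2

Binding: butter and oven time. Non-binding: labor (5 unused).
Slack constraints have shadow price 0 (complementary slackness).
Dual feasibility on the basic columns requires 5·y_butter + 4·y_oven time = 55, 1·y_butter + 1·y_oven time = 12.
→ y_butter = 7 and y_oven time = 5.
Reduced cost of croissants: c₃ − yᵀa₃ = 51 − (7·4 + 5·5) = 51 − 53 = -2.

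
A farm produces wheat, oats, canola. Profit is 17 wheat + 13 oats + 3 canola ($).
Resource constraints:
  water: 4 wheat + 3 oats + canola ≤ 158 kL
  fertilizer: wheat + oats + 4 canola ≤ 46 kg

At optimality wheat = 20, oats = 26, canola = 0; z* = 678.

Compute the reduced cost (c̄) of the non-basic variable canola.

-5

At the optimum: water uses 158 of 158 (binding); fertilizer uses 46 of 46 (binding).
The binding rows give the dual system: 4·y_water + 1·y_fertilizer = 17 and 3·y_water + 1·y_fertilizer = 13.
Solving: y_water = 4, y_fertilizer = 1.
Reduced cost of canola: c₃ − yᵀa₃ = 3 − (4·1 + 1·4) = 3 − 8 = -5.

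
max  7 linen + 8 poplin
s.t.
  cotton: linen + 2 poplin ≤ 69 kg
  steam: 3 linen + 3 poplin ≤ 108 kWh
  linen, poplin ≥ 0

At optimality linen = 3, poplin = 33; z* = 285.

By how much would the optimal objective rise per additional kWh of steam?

2

Check each constraint at x*: cotton 69/69 (tight); steam 108/108 (tight).
From A_Bᵀ y = c: 1·y_cotton + 3·y_steam = 7; 2·y_cotton + 3·y_steam = 8.
This yields shadow prices y_cotton = 1, y_steam = 2.
Shadow price of steam = 2.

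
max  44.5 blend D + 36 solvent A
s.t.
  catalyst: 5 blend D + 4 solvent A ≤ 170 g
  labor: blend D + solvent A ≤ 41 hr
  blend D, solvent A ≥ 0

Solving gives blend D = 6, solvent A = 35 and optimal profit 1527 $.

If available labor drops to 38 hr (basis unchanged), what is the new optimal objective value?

1521

Check each constraint at x*: catalyst 170/170 (tight); labor 41/41 (tight).
From A_Bᵀ y = c: 5·y_catalyst + 1·y_labor = 44.5; 4·y_catalyst + 1·y_labor = 36.
This yields shadow prices y_catalyst = 8.5, y_labor = 2.
Δz = y_labor·Δb = 2 × (-3) = -6, so new z* = 1527 − 6 = 1521.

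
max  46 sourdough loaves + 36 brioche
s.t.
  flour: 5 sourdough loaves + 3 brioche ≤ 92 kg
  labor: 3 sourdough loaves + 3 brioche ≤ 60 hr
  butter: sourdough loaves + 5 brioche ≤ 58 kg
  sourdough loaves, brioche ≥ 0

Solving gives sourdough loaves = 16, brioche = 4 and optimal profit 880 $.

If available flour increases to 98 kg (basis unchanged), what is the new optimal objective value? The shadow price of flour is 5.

910

Δb = 6, so new z* = 880 + (5)·(6) = 880 + 30 = 910.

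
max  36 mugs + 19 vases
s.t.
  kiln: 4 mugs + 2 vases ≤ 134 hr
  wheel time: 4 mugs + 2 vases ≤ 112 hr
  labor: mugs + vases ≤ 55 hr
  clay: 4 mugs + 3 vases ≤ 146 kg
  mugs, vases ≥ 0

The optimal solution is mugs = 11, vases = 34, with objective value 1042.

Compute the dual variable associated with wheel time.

8

At the optimum: kiln uses 112 of 134 (slack = 22); wheel time uses 112 of 112 (binding); labor uses 45 of 55 (slack = 10); clay uses 146 of 146 (binding).
Slack constraints have shadow price 0 (complementary slackness).
The binding rows give the dual system: 4·y_wheel time + 4·y_clay = 36 and 2·y_wheel time + 3·y_clay = 19.
→ y_wheel time = 8 and y_clay = 1.
Shadow price of wheel time = 8.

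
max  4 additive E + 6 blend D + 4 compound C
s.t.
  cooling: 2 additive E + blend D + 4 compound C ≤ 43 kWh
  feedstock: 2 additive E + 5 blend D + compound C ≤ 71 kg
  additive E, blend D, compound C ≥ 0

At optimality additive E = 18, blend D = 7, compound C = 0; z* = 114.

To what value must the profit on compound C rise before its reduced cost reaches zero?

Check each constraint at x*: cooling 43/43 (tight); feedstock 71/71 (tight).
Dual feasibility on the basic columns requires 2·y_cooling + 2·y_feedstock = 4, 1·y_cooling + 5·y_feedstock = 6.
→ y_cooling = 1 and y_feedstock = 1.
compound C enters the basis when its profit ≥ yᵀa₃ = 1·4 + 1·1 = 5.

5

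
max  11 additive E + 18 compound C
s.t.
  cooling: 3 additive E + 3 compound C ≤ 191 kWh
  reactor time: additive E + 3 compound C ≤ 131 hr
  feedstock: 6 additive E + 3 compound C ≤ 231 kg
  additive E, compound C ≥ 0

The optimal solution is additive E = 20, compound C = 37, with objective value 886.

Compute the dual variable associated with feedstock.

At the optimum: cooling uses 171 of 191 (slack = 20); reactor time uses 131 of 131 (binding); feedstock uses 231 of 231 (binding).
Slack constraints have shadow price 0 (complementary slackness).
The binding rows give the dual system: 1·y_reactor time + 6·y_feedstock = 11 and 3·y_reactor time + 3·y_feedstock = 18.
This yields shadow prices y_reactor time = 5, y_feedstock = 1.
Shadow price of feedstock = 1.

1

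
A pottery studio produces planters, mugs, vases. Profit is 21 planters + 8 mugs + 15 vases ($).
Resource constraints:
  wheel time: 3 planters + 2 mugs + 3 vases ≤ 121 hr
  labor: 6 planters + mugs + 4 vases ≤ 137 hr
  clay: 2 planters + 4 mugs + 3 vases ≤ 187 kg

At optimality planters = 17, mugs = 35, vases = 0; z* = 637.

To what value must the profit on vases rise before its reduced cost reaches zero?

Binding: wheel time and labor. Non-binding: clay (13 unused).
Slack constraints have shadow price 0 (complementary slackness).
From A_Bᵀ y = c: 3·y_wheel time + 6·y_labor = 21; 2·y_wheel time + 1·y_labor = 8.
Solving: y_wheel time = 3, y_labor = 2.
vases enters the basis when its profit ≥ yᵀa₃ = 3·3 + 2·4 = 17.

17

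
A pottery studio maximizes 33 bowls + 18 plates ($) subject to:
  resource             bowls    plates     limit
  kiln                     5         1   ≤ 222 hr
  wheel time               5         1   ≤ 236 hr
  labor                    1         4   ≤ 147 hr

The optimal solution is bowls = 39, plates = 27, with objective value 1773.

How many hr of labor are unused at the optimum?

0

labor used = 1·39 + 4·27 = 147; slack = 147 − 147 = 0.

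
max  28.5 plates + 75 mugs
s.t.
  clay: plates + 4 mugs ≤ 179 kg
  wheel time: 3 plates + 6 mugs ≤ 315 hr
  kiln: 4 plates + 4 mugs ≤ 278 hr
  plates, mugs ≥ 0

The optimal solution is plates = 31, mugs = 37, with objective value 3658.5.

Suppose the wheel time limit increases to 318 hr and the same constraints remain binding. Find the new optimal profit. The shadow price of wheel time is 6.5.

Δb = 3, so new z* = 3658.5 + (6.5)·(3) = 3658.5 + 19.5 = 3678.

3678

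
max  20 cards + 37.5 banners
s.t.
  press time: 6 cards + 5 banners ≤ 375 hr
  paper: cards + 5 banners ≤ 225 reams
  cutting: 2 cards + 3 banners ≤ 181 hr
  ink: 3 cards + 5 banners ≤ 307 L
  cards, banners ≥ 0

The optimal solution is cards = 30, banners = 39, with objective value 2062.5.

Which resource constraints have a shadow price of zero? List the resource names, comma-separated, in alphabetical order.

press time: 375/375 (binding)
paper: 225/225 (binding)
cutting: 177/181 (slack 4)
ink: 285/307 (slack 22)
By complementary slackness, a constraint with positive slack has shadow price 0 → cutting, ink.

cutting, ink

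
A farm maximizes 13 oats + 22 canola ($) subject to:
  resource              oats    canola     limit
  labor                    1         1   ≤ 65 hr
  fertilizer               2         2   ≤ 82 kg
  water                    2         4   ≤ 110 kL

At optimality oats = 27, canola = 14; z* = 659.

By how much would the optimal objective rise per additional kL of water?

4.5

Binding: fertilizer and water. Non-binding: labor (24 unused).
Slack constraints have shadow price 0 (complementary slackness).
From A_Bᵀ y = c: 2·y_fertilizer + 2·y_water = 13; 2·y_fertilizer + 4·y_water = 22.
→ y_fertilizer = 2 and y_water = 4.5.
Shadow price of water = 4.5.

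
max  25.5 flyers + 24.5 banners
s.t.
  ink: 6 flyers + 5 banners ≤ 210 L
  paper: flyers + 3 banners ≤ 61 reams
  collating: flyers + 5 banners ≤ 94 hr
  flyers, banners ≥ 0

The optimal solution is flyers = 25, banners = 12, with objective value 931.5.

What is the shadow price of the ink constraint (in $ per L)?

At the optimum: ink uses 210 of 210 (binding); paper uses 61 of 61 (binding); collating uses 85 of 94 (slack = 9).
Since collating is not tight, its dual is 0.
From A_Bᵀ y = c: 6·y_ink + 1·y_paper = 25.5; 5·y_ink + 3·y_paper = 24.5.
This yields shadow prices y_ink = 4, y_paper = 1.5.
Shadow price of ink = 4.

4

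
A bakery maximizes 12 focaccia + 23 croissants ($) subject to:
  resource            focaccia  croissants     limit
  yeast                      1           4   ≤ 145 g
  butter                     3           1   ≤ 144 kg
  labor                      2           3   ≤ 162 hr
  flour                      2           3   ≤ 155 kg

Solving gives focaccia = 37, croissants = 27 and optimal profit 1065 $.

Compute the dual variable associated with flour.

Check each constraint at x*: yeast 145/145 (tight); butter 138/144 (slack 6); labor 155/162 (slack 7); flour 155/155 (tight).
Slack constraints have shadow price 0 (complementary slackness).
Dual feasibility on the basic columns requires 1·y_yeast + 2·y_flour = 12, 4·y_yeast + 3·y_flour = 23.
Solving: y_yeast = 2, y_flour = 5.
Shadow price of flour = 5.

5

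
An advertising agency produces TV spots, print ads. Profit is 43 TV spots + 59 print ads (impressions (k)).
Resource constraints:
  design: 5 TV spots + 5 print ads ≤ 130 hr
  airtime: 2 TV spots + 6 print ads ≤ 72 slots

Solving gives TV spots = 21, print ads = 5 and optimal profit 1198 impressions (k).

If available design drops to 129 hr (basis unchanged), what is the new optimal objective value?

At the optimum: design uses 130 of 130 (binding); airtime uses 72 of 72 (binding).
From A_Bᵀ y = c: 5·y_design + 2·y_airtime = 43; 5·y_design + 6·y_airtime = 59.
Solving: y_design = 7, y_airtime = 4.
Δz = y_design·Δb = 7 × (-1) = -7, so new z* = 1198 − 7 = 1191.

1191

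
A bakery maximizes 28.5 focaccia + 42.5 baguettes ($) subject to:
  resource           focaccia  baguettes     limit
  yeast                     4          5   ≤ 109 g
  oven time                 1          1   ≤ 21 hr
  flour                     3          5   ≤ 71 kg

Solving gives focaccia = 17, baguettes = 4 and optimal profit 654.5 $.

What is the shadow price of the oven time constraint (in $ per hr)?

Check each constraint at x*: yeast 88/109 (slack 21); oven time 21/21 (tight); flour 71/71 (tight).
Since yeast is not tight, its dual is 0.
From A_Bᵀ y = c: 1·y_oven time + 3·y_flour = 28.5; 1·y_oven time + 5·y_flour = 42.5.
Solving: y_oven time = 7.5, y_flour = 7.
Shadow price of oven time = 7.5.

7.5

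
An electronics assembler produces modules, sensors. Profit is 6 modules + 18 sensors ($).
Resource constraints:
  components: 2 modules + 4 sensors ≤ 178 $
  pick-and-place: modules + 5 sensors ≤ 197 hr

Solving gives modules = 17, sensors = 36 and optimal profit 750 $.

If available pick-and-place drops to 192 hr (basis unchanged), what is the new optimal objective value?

Both components and pick-and-place are binding at x*.
The binding rows give the dual system: 2·y_components + 1·y_pick-and-place = 6 and 4·y_components + 5·y_pick-and-place = 18.
→ y_components = 2 and y_pick-and-place = 2.
Δz = y_pick-and-place·Δb = 2 × (-5) = -10, so new z* = 750 − 10 = 740.

740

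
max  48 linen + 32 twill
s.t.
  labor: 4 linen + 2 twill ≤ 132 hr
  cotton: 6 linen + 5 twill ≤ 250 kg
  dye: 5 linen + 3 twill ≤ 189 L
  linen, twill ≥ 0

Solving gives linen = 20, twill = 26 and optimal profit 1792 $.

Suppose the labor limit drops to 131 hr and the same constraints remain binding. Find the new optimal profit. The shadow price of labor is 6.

Δb = -1, so new z* = 1792 + (6)·(-1) = 1792 − 6 = 1786.

1786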